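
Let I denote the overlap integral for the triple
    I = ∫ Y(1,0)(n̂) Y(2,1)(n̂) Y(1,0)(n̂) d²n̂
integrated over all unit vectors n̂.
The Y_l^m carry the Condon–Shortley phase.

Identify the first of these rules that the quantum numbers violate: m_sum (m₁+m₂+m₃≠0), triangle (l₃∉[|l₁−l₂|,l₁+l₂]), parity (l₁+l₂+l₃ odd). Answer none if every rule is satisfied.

m_sum

m₁+m₂+m₃ = 0 + 1 + 0 = 1  ✗
triangle: |1−2|=1 ≤ l₃=1 ≤ 1+2=3
parity: l₁+l₂+l₃ = 4 is even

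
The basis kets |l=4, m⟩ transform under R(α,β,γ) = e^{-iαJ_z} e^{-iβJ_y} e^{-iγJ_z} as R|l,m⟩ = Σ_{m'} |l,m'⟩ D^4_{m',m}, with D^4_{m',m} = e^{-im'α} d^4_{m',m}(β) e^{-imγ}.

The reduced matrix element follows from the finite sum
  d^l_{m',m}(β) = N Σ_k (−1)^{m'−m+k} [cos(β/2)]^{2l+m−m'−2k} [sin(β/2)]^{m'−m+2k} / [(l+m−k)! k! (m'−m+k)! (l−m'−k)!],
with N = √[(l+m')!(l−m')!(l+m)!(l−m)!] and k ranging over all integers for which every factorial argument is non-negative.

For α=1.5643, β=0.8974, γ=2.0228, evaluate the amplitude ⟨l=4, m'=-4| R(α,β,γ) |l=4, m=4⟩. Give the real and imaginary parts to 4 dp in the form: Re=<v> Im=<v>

Re=-0.0003 Im=-0.0012

Split into d^4_{-4,4}(β=0.8974) × two z-phases.
Half-angle: c=0.901012, s=0.433795. N=√(1·40320·40320·1)=40320.000000
k: max(0,(4)−(-4))=8 … min(4+(4),4−(-4))=8
  k=8: (−1)^0·40320.0000/(40320)·0.9010^0·0.4338^8 = +0.001254
d^4_{-4,4}(0.8974) = +0.001254
Attach z-rotation phases: D = e^{-i(-4)(1.5643)}·(+0.001254)·e^{-i(4)(2.0228)} = -0.000326-0.001211i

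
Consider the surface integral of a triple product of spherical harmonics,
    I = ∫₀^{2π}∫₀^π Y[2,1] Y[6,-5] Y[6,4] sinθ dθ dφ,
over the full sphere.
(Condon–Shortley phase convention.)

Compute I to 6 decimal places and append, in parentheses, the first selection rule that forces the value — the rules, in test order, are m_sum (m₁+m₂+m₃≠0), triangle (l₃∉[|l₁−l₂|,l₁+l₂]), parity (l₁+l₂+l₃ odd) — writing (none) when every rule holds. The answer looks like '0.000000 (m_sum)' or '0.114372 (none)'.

m-sum 0 ✓  L=14 even ✓  4≤6≤8 ✓
Π(2lᵢ+1) = 5×13×13 = 845
triangle coeff Δ(2,6,6) = 1/90090
Σ_t [0,2]: t=0:+1/69120 t=1:−1/14400 t=2:+1/69120 = -7/172800
(3j)²=14/715 [(2 6 6; 0 0 0)], sign=-1
Σ_t [0,1]: t=0:+1/725760 t=1:−1/7257600 = 1/806400
(3j)²=27/910 [(2 6 6; 1 -5 4)], sign=+1
⇒ 4πI² = 27/55
I = (-1)√(27/55/(4π)) = -0.19764945
No selection rule forces the value: the integral is nonzero (none).

-0.197649 (none)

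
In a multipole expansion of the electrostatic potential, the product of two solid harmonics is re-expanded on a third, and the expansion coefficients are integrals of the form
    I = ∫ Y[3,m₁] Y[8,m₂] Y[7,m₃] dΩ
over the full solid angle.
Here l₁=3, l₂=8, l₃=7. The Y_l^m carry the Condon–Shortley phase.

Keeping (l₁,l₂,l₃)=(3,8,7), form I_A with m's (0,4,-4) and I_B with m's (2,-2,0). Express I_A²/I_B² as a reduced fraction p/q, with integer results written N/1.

Shared (l₁,l₂,l₃)=(3,8,7): N and (l;000)² cancel in I_A²/I_B².
A: Δ = 4!·2!·12!/19! = 1/5290740; Racah Σ t=1..3: t=1:−1/479001600 t=2:+1/29030400 t=3:−1/26127360 = -17/2874009600; ⇒ 3j(3 8 7; 0 4 -4)² = 17/25935, sgn +1
B: Δ = 4!·2!·12!/19! = 1/5290740; Racah Σ t=0..1: t=0:+1/12441600 t=1:−1/7257600 = -1/17418240; ⇒ 3j(3 8 7; 2 -2 0)² = 125/25194, sgn +1
I_A²/I_B² = (17/25935)/(125/25194) = 578/4375

578/4375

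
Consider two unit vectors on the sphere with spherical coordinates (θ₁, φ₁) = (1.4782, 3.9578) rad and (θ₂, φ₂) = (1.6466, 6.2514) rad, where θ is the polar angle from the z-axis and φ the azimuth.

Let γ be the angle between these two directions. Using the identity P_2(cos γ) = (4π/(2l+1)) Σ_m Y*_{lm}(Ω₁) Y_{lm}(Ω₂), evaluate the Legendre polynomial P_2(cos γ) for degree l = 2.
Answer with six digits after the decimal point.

Summing Y*_{l m}(θ₁,φ₁)·Y_{l m}(θ₂,φ₂) over m ∈ [−2, 2]; prefactor 4π/(2·2+1) = 2.513274:
  [-2]  conj(Y_{2,-2})(Ω₁) = -0.02358 + 0.38224j ; Y_{2,-2}(Ω₂) = 0.38328 + 0.02440j ; Δ = -0.01837 + 0.14593j
  [-1]  conj(Y_{2,-1})(Ω₁) = -0.04872 - 0.05182j ; Y_{2,-1}(Ω₂) = -0.05831 - 0.00185j ; Δ = 0.00274 + 0.00311j
  [+0]  conj(Y_{2,0})(Ω₁) = -0.30730 + 0.00000j ; Y_{2,0}(Ω₂) = -0.30997 + 0.00000j ; Δ = 0.09525 + 0.00000j
  [+1]  conj(Y_{2,1})(Ω₁) = 0.04872 - 0.05182j ; Y_{2,1}(Ω₂) = 0.05831 - 0.00185j ; Δ = 0.00274 - 0.00311j
  [+2]  conj(Y_{2,2})(Ω₁) = -0.02358 - 0.38224j ; Y_{2,2}(Ω₂) = 0.38328 - 0.02440j ; Δ = -0.01837 - 0.14593j
Accumulated sum 0.06401 + 0.00000j; after 4π/(2l+1) scaling, 0.16088 + 0.00000j ⇒ P_2 = 0.160880

0.160880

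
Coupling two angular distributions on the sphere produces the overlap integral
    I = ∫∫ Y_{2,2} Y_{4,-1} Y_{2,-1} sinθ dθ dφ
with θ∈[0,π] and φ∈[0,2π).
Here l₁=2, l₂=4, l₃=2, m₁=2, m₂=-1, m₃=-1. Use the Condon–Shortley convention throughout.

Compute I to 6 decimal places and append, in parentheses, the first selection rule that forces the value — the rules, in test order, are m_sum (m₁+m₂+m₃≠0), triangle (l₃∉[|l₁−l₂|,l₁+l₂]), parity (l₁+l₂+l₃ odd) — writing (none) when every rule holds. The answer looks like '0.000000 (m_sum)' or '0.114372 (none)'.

-0.090112 (none)

Rules hold: Σm=0, L=8 even, 2≤2≤6.
N = 5·9·5 = 225
Δ = 4!·0!·4!/9! = 1/630
Racah Σ t=2..2: t=2:+1/16 = 1/16
⇒ 3j(2 4 2; 0 0 0)² = 2/35, sgn +1
Racah Σ t=0..0: t=0:+1/144 = 1/144
⇒ 3j(2 4 2; 2 -1 -1)² = 1/126, sgn -1
4πI² = N·(3j₀)²·(3jₘ)² = 5/49
I = -1·√(0.102041/4π) = -0.09011188
No selection rule forces the value: the integral is nonzero (none).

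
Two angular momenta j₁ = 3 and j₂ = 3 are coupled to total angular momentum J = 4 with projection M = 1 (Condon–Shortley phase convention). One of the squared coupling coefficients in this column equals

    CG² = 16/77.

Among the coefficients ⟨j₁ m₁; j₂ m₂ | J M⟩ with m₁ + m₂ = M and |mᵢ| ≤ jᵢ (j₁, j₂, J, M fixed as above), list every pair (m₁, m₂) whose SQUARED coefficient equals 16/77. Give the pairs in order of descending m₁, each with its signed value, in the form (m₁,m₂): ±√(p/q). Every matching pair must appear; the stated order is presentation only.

Admissible pairs with m₁+m₂ = M = 1: (-2,3), (-1,2), (0,1), (1,0), (2,-1), (3,-2)
  (m₁,m₂)=(3,-2): CG² = 15/77, CG = +√(15/77)
  (m₁,m₂)=(2,-1): CG² = 16/77, CG = +√(16/77)   ← matches the target
  (m₁,m₂)=(1,0): CG² = 15/154, CG = −√(15/154)
  (m₁,m₂)=(0,1): CG² = 15/154, CG = −√(15/154)
  (m₁,m₂)=(-1,2): CG² = 16/77, CG = +√(16/77)   ← matches the target
  (m₁,m₂)=(-2,3): CG² = 15/77, CG = +√(15/77)
Pairs with CG² = 16/77: (2,-1): +√(16/77); (-1,2): +√(16/77)

(2,-1): +√(16/77); (-1,2): +√(16/77)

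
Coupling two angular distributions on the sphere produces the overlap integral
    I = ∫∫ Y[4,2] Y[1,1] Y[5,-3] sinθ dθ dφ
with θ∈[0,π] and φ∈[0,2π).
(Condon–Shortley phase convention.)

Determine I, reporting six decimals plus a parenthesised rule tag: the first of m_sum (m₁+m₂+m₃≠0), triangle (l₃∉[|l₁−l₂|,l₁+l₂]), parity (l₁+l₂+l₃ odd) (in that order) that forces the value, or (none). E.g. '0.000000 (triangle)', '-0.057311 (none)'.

Checks pass: Σm=0; 10 even; l₃=5∈[3,5].
(2·4+1)(2·1+1)(2·5+1) = 297
Δ: 0! 8! 2! / 11! → 1/495
sum: t=0:+1/576 = 1/576
3j²(4 1 5; 0 0 0) = Δ·Π!·Σ² = 5/99  (sign -1)
sum: t=0:+1/2880 = 1/2880
3j²(4 1 5; 2 1 -3) = Δ·Π!·Σ² = 28/495  (sign +1)
combine: 4πI² = 297·5/99·28/495 = 28/33
take √, sign -1: I = -0.25984664
No selection rule forces the value: the integral is nonzero (none).

-0.259847 (none)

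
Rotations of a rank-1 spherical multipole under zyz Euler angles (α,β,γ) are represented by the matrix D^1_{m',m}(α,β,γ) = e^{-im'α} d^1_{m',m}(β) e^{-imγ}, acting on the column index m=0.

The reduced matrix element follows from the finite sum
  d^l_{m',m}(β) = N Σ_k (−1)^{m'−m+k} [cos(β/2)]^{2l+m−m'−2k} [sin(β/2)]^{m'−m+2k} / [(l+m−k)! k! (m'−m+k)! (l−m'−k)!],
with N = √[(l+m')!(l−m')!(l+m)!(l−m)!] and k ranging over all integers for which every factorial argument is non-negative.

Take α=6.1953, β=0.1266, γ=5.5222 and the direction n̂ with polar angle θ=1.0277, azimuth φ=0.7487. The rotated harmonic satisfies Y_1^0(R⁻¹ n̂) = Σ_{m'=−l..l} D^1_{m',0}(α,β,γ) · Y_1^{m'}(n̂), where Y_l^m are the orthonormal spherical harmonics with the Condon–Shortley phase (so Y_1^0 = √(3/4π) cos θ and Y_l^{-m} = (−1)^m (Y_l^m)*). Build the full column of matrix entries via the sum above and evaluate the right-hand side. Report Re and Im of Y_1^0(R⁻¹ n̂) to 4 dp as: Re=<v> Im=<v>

Re=0.2859 Im=0.0000

Need the full column D^1_{m',0} for m'=−1..1 at α=6.1953, β=0.1266, γ=5.5222.
cos(β/2)=0.997997, sin(β/2)=0.063258
d^1_{-1,0}: single k=1 term ⇒ +0.089281;  D = +0.088936-0.007836i
d^1_{0,0}: k∈[0..1] ⇒ +0.995998 -0.004002 = +0.991997;  D = +0.991997+0.000000i
d^1_{1,0}: single k=0 term ⇒ -0.089281;  D = -0.088936-0.007836i
Y_1^{m'}(θ=1.0277,φ=0.7487) and Σ D·Y over m':
  (+0.0889-0.0078i)·(+0.2167-0.2013i)  (+0.9920+0.0000i)·(+0.2525+0.0000i)  (-0.0889-0.0078i)·(-0.2167-0.2013i)
Y_1^0(R⁻¹ n̂) = +0.285870+0.000000i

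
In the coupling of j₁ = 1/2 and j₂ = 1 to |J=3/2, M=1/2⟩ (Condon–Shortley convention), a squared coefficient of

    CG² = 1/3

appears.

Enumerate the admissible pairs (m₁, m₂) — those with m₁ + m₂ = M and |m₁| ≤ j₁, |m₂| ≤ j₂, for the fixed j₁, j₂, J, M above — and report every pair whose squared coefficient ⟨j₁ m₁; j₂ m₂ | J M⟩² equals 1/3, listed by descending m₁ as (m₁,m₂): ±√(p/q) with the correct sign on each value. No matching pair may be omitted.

(-1/2,1): +√(1/3)

Admissible pairs with m₁+m₂ = M = 1/2: (-1/2,1), (1/2,0)
  (m₁,m₂)=(1/2,0): CG² = 2/3, CG = +√(2/3)
  (m₁,m₂)=(-1/2,1): CG² = 1/3, CG = +√(1/3)   ← matches the target
Pairs with CG² = 1/3: (-1/2,1): +√(1/3)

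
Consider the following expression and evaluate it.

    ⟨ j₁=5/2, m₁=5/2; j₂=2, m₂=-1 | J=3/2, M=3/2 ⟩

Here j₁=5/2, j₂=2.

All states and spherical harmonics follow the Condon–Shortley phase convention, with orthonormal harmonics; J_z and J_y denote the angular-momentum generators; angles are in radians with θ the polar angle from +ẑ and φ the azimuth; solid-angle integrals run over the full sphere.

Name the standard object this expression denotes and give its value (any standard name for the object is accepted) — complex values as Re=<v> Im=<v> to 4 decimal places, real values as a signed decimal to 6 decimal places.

Clebsch–Gordan coefficient, +√(2/7) ≈ +0.534522

This is a Clebsch–Gordan (vector-coupling) coefficient.
√[4·3!2!1!/7! · 5!0!1!3!3!0!] = √(288/7)
  +(−1)^0/∏(0,3,0,1,2,0)! = 1/12  (running 1/12)
⟨..|..⟩ = √(288/7)·(1/12) = +0.534522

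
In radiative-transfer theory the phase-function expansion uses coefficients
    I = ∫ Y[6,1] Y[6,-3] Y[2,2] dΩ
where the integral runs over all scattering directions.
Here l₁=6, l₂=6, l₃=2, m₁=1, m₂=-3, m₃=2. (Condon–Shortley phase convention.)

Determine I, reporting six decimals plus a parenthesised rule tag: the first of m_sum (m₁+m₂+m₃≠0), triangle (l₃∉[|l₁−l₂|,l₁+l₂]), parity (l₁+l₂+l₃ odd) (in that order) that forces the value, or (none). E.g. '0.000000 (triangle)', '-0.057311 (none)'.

0.177674 (none)

Checks pass: Σm=0; 14 even; l₃=2∈[0,12].
(2·6+1)(2·6+1)(2·2+1) = 845
Δ: 10! 2! 2! / 15! → 1/90090
sum: t=4:+1/69120 t=5:−1/14400 t=6:+1/69120 = -7/172800
3j²(6 6 2; 0 0 0) = Δ·Π!·Σ² = 14/715  (sign -1)
sum: t=3:−1/120960 = -1/120960
3j²(6 6 2; 1 -3 2) = Δ·Π!·Σ² = 24/1001  (sign -1)
combine: 4πI² = 845·14/715·24/1001 = 48/121
take √, sign +1: I = 0.17767364
No selection rule forces the value: the integral is nonzero (none).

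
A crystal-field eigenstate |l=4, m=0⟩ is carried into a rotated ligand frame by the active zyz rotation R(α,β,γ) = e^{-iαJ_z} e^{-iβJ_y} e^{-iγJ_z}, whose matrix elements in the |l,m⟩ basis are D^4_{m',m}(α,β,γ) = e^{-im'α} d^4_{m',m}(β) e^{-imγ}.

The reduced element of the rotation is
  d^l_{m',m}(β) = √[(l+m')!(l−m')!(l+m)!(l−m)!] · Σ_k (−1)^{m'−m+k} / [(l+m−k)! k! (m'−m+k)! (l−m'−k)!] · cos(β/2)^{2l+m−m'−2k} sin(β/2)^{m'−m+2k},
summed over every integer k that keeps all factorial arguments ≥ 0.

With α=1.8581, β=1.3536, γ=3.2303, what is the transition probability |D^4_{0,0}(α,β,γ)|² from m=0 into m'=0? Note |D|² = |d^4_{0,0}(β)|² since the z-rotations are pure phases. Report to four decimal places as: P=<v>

Split into d^4_{0,0}(β=1.3536) × two z-phases.
Half-angle: c=0.779581, s=0.626302. N=√(24·24·24·24)=576.000000
k∈{0,1,2,3,4} keeps every argument non-negative
  k=0: (−1)^0·576.0000/(576)·0.7796^8·0.6263^0 = +0.136424
  k=1: (−1)^1·576.0000/(36)·0.7796^6·0.6263^2 = -1.408815
  k=2: (−1)^2·576.0000/(16)·0.7796^4·0.6263^4 = +2.045885
  k=3: (−1)^3·576.0000/(36)·0.7796^2·0.6263^6 = -0.586872
  k=4: (−1)^4·576.0000/(576)·0.7796^0·0.6263^8 = +0.023674
d^4_{0,0}(1.3536) = +0.136424 -1.408815 +2.045885 -0.586872 +0.023674 = +0.210295
|D^4_{0,0}|² = |d^4_{0,0}(β)|² = (+0.210295)² = 0.044224 (the z-rotation phases have unit modulus)

P=0.0442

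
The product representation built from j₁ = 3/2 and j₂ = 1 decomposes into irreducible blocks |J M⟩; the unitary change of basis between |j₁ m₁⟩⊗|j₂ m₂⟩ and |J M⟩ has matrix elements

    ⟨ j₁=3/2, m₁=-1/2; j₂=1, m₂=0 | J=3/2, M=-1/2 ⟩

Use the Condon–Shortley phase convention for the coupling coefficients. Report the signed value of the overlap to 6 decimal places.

−√(1/15) ≈ -0.258199

√[4·1!2!1!/5! · 1!2!1!1!1!2!] = √(4/15)
  +(−1)^0/∏(0,1,2,1,0,0)! = 1/2  (running 1/2)
  +(−1)^1/∏(1,0,1,0,1,1)! = -1  (running -1/2)
⟨..|..⟩ = √(4/15)·(-1/2) = -0.258199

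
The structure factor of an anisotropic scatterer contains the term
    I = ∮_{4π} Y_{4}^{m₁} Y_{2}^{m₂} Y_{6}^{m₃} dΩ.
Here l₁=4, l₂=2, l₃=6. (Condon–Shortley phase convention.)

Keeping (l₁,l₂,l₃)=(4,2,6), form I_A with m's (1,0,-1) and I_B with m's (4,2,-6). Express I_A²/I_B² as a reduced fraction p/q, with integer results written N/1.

Shared (l₁,l₂,l₃)=(4,2,6): N and (l;000)² cancel in I_A²/I_B².
A: Δ = 0!·8!·4!/13! = 1/6435; Racah Σ t=0..0: t=0:+1/2880 = 1/2880; ⇒ 3j(4 2 6; 1 0 -1)² = 14/429, sgn -1
B: Δ = 0!·8!·4!/13! = 1/6435; Racah Σ t=0..0: t=0:+1/967680 = 1/967680; ⇒ 3j(4 2 6; 4 2 -6)² = 1/13, sgn +1
I_A²/I_B² = (14/429)/(1/13) = 14/33

14/33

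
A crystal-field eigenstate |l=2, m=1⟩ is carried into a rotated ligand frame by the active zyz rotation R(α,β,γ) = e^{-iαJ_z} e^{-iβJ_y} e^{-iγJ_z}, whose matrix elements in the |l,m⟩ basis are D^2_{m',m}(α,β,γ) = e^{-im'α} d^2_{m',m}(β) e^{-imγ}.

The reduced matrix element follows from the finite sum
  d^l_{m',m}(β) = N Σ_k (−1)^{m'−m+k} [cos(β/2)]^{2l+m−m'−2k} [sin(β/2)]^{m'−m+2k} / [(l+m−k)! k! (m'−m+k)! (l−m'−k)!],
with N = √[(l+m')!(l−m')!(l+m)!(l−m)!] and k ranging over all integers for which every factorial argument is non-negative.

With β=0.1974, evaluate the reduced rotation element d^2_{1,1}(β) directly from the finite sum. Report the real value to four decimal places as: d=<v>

d=0.9518

d^2_{1,1}(β=0.1974) via the finite sum:
With c≡cos(β/2)=0.995133 and s≡sin(β/2)=0.098540, N=[6·1·6·1]^{1/2}=6.000000
k: max(0,(1)−(1))=0 … min(2+(1),2−(1))=1
  k=0: (−1)^0·6.0000/(6)·0.9951^4·0.0985^0 = +0.980674
  k=1: (−1)^1·6.0000/(2)·0.9951^2·0.0985^2 = -0.028847
d^2_{1,1}(0.1974) = +0.980674 -0.028847 = +0.951827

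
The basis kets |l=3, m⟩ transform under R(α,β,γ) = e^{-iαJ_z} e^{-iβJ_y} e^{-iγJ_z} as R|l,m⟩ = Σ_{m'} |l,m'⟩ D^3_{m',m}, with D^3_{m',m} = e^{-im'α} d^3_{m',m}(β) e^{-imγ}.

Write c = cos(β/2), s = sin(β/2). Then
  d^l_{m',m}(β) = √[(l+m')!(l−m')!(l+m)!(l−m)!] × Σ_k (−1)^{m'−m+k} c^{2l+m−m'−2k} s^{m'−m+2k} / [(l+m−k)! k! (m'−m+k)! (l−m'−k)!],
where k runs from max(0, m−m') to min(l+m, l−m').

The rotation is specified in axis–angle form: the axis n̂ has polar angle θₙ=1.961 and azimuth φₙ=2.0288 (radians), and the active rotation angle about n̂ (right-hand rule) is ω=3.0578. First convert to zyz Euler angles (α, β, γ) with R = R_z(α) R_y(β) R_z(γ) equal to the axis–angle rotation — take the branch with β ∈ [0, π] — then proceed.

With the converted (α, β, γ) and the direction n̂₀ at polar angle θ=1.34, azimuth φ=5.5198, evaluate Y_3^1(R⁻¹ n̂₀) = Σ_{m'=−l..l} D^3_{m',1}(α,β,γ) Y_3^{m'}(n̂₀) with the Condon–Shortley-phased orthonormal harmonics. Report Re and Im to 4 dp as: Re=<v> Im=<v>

Axis–angle → zyz. n̂ = (sinθₙcosφₙ, sinθₙsinφₙ, cosθₙ) = (-0.408922, +0.829516, -0.380377), ω = 3.0578.
R = I cosω + sinω [n̂]ₓ + (1−cosω) n̂n̂ᵀ gives
  R = [-0.662644, -0.645389, +0.379969; -0.709060, +0.377287, -0.595725; +0.241117, -0.664175, -0.707626]
β = atan2(√(R₁₃²+R₂₃²), R₃₃) = 2.356929; α = atan2(R₂₃, R₁₃) mod 2π = 5.280158; γ = atan2(R₃₂, −R₃₁) mod 2π = 4.364151
Need the full column D^3_{m',1} for m'=−3..3 at α=5.2802, β=2.3569, γ=4.3642.
cos(β/2)=0.382344, sin(β/2)=0.924020
d^3_{-3,1}: single k=4 term ⇒ +0.412743;  D = +0.190871-0.365958i
d^3_{-2,1}: k∈[3..4] ⇒ +0.278893 -0.814444 = -0.535551;  D = -0.533525+0.046545i
d^3_{-1,1}: k∈[2..4] ⇒ +0.109479 -0.852558 +0.622427 = -0.120652;  D = -0.073476-0.095699i
d^3_{0,1}: k∈[1..3] ⇒ +0.026154 -0.458267 +0.892179 = +0.460066;  D = -0.156994+0.432450i
d^3_{1,1}: k∈[0..2] ⇒ +0.003124 -0.145972 +0.639419 = +0.496571;  D = -0.484653+0.108139i
d^3_{2,1}: k∈[0..1] ⇒ -0.023876 +0.278893 = +0.255017;  D = -0.180667-0.179981i
d^3_{3,1}: single k=0 term ⇒ +0.070668;  D = +0.015127-0.069030i
Y_3^{m'}(θ=1.34,φ=5.5198) and Σ D·Y over m':
  (+0.1909-0.3660i)·(-0.2536+0.2895i)  (-0.5335+0.0465i)·(+0.0098+0.2213i)  (-0.0735-0.0957i)·(-0.1678-0.1606i)  (-0.1570+0.4325i)·(-0.2338+0.0000i)  (-0.4847+0.1081i)·(+0.1678-0.1606i)  (-0.1807-0.1800i)·(+0.0098-0.2213i)  (+0.0151-0.0690i)·(+0.2536+0.2895i)
Y_3^1(R⁻¹ n̂) = -0.006040+0.078308i

Re=-0.0060 Im=0.0783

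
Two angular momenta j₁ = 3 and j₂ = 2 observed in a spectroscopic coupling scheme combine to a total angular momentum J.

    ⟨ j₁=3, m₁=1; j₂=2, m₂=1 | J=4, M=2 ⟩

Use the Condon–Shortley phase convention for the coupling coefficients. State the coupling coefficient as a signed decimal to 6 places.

√[9·1!5!3!/10! · 4!2!3!1!6!2!] = √(5184/7)
  +(−1)^0/∏(0,1,2,3,3,0)! = 1/72  (running 1/72)
  +(−1)^1/∏(1,0,1,2,4,1)! = -1/48  (running -1/144)
⟨..|..⟩ = √(5184/7)·(-1/144) = -0.188982

−√(1/28) ≈ -0.188982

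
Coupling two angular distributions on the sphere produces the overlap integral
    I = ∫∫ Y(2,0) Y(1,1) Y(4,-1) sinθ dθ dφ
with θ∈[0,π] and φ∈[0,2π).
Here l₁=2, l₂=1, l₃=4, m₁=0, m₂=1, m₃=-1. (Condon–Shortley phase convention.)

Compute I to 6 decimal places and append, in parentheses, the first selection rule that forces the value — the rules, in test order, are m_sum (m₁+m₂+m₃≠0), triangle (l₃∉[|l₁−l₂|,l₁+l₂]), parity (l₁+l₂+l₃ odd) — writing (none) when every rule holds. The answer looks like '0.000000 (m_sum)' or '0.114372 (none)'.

l₃=4 ∉ [1,3] — triangle fails ⇒ I = 0

0.000000 (triangle)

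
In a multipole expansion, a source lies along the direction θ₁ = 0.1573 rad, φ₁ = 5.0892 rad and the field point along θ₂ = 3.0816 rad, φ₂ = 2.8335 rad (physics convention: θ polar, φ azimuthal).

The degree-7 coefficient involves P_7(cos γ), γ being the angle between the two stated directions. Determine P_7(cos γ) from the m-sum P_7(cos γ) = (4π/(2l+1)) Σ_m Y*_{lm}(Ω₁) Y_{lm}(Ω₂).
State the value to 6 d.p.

-0.783288

Addition theorem: P_7(cos γ) = (4π/15) Σ_m Y*_{lm}(Ω₁) Y_{lm}(Ω₂), m = −7…7:
  m=-7: (-0.000001, -0.000001) × (0.000000, -0.000000) = (-0.000000, -0.000000)  (running Σ = (-0.000000, -0.000000))
  m=-6: (0.000017, -0.000021) × (0.000000, -0.000000) = (-0.000000, -0.000000)  (running Σ = (-0.000000, -0.000000))
  m=-5: (0.000385, 0.000125) × (-0.000000, -0.000003) = (0.000000, -0.000000)  (running Σ = (0.000000, -0.000000))
  m=-4: (0.000268, 0.004217) × (-0.000031, -0.000089) = (0.000000, -0.000000)  (running Σ = (0.000000, -0.000000))
  m=-3: (-0.028734, 0.013540) × (-0.001138, -0.001508) = (0.000053, 0.000028)  (running Σ = (0.000053, 0.000028))
  m=-2: (-0.121027, -0.113570) × (-0.021703, -0.015370) = (0.000881, 0.004325)  (running Σ = (0.000935, 0.004353))
  m=-1: (0.198335, -0.501202) × (-0.227929, -0.072533) = (-0.081560, 0.099852)  (running Σ = (-0.080625, 0.104205))
  m=0: (0.745277, -0.000000) × (-1.038179, 0.000000) = (-0.773730, 0.000000)  (running Σ = (-0.854356, 0.104205))
  m=1: (-0.198335, -0.501202) × (0.227929, -0.072533) = (-0.081560, -0.099852)  (running Σ = (-0.935915, 0.004353))
  m=2: (-0.121027, 0.113570) × (-0.021703, 0.015370) = (0.000881, -0.004325)  (running Σ = (-0.935034, 0.000028))
  m=3: (0.028734, 0.013540) × (0.001138, -0.001508) = (0.000053, -0.000028)  (running Σ = (-0.934981, -0.000000))
  m=4: (0.000268, -0.004217) × (-0.000031, 0.000089) = (0.000000, 0.000000)  (running Σ = (-0.934981, -0.000000))
  m=5: (-0.000385, 0.000125) × (0.000000, -0.000003) = (0.000000, 0.000000)  (running Σ = (-0.934981, -0.000000))
  m=6: (0.000017, 0.000021) × (0.000000, 0.000000) = (-0.000000, 0.000000)  (running Σ = (-0.934981, -0.000000))
  m=7: (0.000001, -0.000001) × (-0.000000, -0.000000) = (-0.000000, 0.000000)  (running Σ = (-0.934981, -0.000000))
Accumulated sum (-0.934981, -0.000000); after 4π/(2l+1) scaling, (-0.783288, -0.000000) ⇒ P_7 = -0.783288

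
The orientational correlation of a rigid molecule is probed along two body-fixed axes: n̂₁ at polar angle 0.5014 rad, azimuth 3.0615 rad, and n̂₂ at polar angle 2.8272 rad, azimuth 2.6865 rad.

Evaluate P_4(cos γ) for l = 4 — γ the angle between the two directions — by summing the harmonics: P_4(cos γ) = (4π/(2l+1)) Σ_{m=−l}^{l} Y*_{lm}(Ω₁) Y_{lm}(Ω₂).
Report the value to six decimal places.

Expand P_4 via completeness: Σ_{m} conj(Y_{4,m}) at Ω₁ times Y_{4,m} at Ω₂ —
  term(m=-4) = +0.000007+0.000095i   from Y*(Ω₁)=+0.022418-0.007438i, Y(Ω₂)=-0.001000+0.003922i
  term(m=-3) = -0.001850-0.003871i   from Y*(Ω₁)=-0.118381+0.029005i, Y(Ω₂)=+0.007183+0.034460i
  term(m=-2) = +0.042263+0.039372i   from Y*(Ω₁)=+0.334385-0.054026i, Y(Ω₂)=+0.104635+0.134650i
  term(m=-1) = -0.204865-0.080640i   from Y*(Ω₁)=-0.473612+0.038014i, Y(Ω₂)=+0.416212+0.203674i
  term(m=+0) = +0.031537+0.000000i   from Y*(Ω₁)=+0.066324-0.000000i, Y(Ω₂)=+0.475498+0.000000i
  term(m=+1) = -0.204865+0.080640i   from Y*(Ω₁)=+0.473612+0.038014i, Y(Ω₂)=-0.416212+0.203674i
  term(m=+2) = +0.042263-0.039372i   from Y*(Ω₁)=+0.334385+0.054026i, Y(Ω₂)=+0.104635-0.134650i
  term(m=+3) = -0.001850+0.003871i   from Y*(Ω₁)=+0.118381+0.029005i, Y(Ω₂)=-0.007183+0.034460i
  term(m=+4) = +0.000007-0.000095i   from Y*(Ω₁)=+0.022418+0.007438i, Y(Ω₂)=-0.001000-0.003922i
Accumulated sum -0.297354+0.000000i; after 4π/(2l+1) scaling, -0.415184+0.000000i ⇒ P_4 = -0.415184

-0.415184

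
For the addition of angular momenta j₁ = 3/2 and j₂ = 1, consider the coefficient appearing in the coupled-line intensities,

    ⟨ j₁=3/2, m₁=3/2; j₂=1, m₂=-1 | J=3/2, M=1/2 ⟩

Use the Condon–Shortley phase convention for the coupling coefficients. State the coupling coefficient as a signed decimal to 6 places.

triangle: 1!*2!*1!/5! = 2/120
(j±m)!: 3!*0!*0!*2!*2!*1! = 24
prefactor² = (2J+1)*Δ*N² = 8/5
  k=0: +1/(0!*1!*0!*0!*2!*1!) = 1/2
Σ = 1/2  ⇒  CG² = 8/5*(1/2)² = 2/5
CG = +√(2/5) = +0.632456

+√(2/5) ≈ +0.632456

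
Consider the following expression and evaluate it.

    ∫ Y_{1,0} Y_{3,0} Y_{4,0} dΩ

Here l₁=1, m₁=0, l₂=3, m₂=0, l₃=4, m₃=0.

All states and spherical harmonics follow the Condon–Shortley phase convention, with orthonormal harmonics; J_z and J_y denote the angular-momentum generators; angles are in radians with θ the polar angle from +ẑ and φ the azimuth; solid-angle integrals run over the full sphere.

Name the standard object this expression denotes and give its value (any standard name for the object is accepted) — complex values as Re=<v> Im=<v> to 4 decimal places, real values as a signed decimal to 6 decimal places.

This is a Gaunt coefficient — the integral of a triple product of spherical harmonics over the sphere.
Checks pass: Σm=0; 8 even; l₃=4∈[2,4].
(2·1+1)(2·3+1)(2·4+1) = 189
Δ: 0! 2! 6! / 9! → 1/252
sum: t=0:+1/36 = 1/36
3j²(1 3 4; 0 0 0) = Δ·Π!·Σ² = 4/63  (sign +1)
(m-triple is (0,0,0) — same symbol as above.)
combine: 4πI² = 189·4/63·4/63 = 16/21
take √, sign +1: I = 0.24623252

Gaunt coefficient, +0.246233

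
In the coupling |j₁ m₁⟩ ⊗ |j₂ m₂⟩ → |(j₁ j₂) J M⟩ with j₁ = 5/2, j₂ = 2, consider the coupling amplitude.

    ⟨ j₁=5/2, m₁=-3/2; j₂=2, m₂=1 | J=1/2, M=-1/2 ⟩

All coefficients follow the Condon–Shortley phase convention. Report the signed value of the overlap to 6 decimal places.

−√(4/15) ≈ -0.516398

triangle: 4!*1!*0!/6! = 24/720
(j±m)!: 1!*4!*3!*1!*0!*1! = 144
prefactor² = (2J+1)*Δ*N² = 48/5
  k=3: −1/(3!*1!*1!*0!*0!*0!) = -1/6
Σ = -1/6  ⇒  CG² = 48/5*(-1/6)² = 4/15
CG = −√(4/15) = -0.516398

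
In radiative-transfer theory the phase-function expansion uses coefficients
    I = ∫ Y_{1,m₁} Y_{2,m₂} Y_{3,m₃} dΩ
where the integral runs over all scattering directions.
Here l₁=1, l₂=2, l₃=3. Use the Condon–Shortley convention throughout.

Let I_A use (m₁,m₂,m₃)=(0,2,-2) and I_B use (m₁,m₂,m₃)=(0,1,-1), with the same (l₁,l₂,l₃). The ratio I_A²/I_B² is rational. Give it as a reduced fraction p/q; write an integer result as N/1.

Shared (l₁,l₂,l₃)=(1,2,3): N and (l;000)² cancel in I_A²/I_B².
A: Δ = 0!·2!·4!/7! = 1/105; Racah Σ t=0..0: t=0:+1/24 = 1/24; ⇒ 3j(1 2 3; 0 2 -2)² = 1/21, sgn -1
B: Δ = 0!·2!·4!/7! = 1/105; Racah Σ t=0..0: t=0:+1/6 = 1/6; ⇒ 3j(1 2 3; 0 1 -1)² = 8/105, sgn +1
I_A²/I_B² = (1/21)/(8/105) = 5/8

5/8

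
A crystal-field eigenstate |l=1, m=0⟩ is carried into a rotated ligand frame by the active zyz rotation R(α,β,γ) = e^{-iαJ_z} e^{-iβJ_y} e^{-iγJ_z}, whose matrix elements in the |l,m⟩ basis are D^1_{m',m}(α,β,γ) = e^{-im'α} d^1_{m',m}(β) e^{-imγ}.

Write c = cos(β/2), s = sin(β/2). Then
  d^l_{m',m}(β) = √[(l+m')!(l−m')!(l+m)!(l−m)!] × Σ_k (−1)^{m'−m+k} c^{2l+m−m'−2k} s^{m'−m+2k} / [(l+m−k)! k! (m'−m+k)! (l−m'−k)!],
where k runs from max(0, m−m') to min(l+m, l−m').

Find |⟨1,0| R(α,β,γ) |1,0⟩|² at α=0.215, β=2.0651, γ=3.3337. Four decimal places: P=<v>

Split into d^1_{0,0}(β=2.0651) × two z-phases.
c=cos(2.065100/2)=0.512631, s=sin(2.065100/2)=0.858609; N=√[1·1·1·1]=1.000000
Admissible k: 0..1 (factorial args all ≥0)
  k=0: (−1)^0·1.0000/(1)·0.5126^2·0.8586^0 = +0.262791
  k=1: (−1)^1·1.0000/(1)·0.5126^0·0.8586^2 = -0.737209
d^1_{0,0}(2.0651) = +0.262791 -0.737209 = -0.474419
|D^1_{0,0}|² = |d^1_{0,0}(β)|² = (-0.474419)² = 0.225073 (the z-rotation phases have unit modulus)

P=0.2251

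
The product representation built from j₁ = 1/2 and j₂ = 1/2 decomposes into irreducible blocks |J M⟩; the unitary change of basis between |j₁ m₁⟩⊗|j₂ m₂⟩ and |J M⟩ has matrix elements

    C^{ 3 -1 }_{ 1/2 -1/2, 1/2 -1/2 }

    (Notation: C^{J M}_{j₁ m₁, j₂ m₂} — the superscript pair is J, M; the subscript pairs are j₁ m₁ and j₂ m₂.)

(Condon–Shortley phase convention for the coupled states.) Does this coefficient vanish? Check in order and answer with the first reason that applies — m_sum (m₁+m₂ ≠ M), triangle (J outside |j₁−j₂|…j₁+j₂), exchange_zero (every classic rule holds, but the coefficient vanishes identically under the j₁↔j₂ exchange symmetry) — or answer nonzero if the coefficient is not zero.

m-sum: m₁+m₂ = -1/2+(-1/2) = -1, M = -1  ✓
triangle: need |j₁−j₂| ≤ J ≤ j₁+j₂, i.e. J ∈ [0, 1]; J = 3 is outside ✗ ⇒ coefficient is 0

triangle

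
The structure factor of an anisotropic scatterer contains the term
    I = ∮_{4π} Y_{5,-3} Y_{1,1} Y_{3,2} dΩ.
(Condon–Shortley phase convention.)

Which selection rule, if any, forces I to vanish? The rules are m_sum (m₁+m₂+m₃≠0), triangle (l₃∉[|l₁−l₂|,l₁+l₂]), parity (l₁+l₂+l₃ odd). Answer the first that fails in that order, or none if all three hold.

Σmᵢ = 0  ✓
l₃∈[|l₁−l₂|,l₁+l₂]=[4,6] required, l₃=3 fails  ✗
Σlᵢ = 9 ⇒ odd

triangle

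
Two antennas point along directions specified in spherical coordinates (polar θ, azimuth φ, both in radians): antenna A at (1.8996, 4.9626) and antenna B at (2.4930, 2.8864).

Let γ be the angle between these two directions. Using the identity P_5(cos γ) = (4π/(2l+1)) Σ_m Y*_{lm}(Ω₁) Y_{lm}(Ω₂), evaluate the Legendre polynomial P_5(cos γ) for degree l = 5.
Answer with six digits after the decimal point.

Term-by-term m-sum for l=5 (normalisation 4π/11 = 1.142397):
  m=-5: (0.334575, -0.110779) × (-0.010847, -0.035720) = (-0.007586, -0.010749)  (running Σ = (-0.007586, -0.010749))
  m=-4: (-0.205184, -0.320149) × (-0.081407, -0.132770) = (-0.025803, 0.053305)  (running Σ = (-0.033389, 0.042555))
  m=-3: (0.012314, -0.013201) × (-0.259269, -0.249190) = (-0.006482, 0.000354)  (running Σ = (-0.039871, 0.042910))
  m=-2: (-0.295551, -0.161622) × (-0.389309, -0.217961) = (0.079833, 0.127339)  (running Σ = (0.039962, 0.170249))
  m=-1: (-0.017374, 0.067981) × (-0.108402, -0.028280) = (0.003806, -0.006878)  (running Σ = (0.043768, 0.163371))
  m=0: (-0.316692, -0.000000) × (0.377073, 0.000000) = (-0.119416, -0.000000)  (running Σ = (-0.075648, 0.163371))
  m=1: (0.017374, 0.067981) × (0.108402, -0.028280) = (0.003806, 0.006878)  (running Σ = (-0.071842, 0.170249))
  m=2: (-0.295551, 0.161622) × (-0.389309, 0.217961) = (0.079833, -0.127339)  (running Σ = (0.007991, 0.042910))
  m=3: (-0.012314, -0.013201) × (0.259269, -0.249190) = (-0.006482, -0.000354)  (running Σ = (0.001509, 0.042555))
  m=4: (-0.205184, 0.320149) × (-0.081407, 0.132770) = (-0.025803, -0.053305)  (running Σ = (-0.024294, -0.010749))
  m=5: (-0.334575, -0.110779) × (0.010847, -0.035720) = (-0.007586, 0.010749)  (running Σ = (-0.031880, 0.000000))
Accumulated sum (-0.031880, 0.000000); after 4π/(2l+1) scaling, (-0.036420, 0.000000) ⇒ P_5 = -0.036420

-0.036420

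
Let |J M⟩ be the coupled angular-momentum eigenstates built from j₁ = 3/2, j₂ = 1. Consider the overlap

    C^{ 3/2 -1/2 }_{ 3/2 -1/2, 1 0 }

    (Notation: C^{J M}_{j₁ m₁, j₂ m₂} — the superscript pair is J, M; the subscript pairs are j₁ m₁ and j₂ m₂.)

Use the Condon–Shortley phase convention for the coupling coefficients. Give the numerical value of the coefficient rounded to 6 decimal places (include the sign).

j₁+j₂−J=1  J+j₁−j₂=2  J−j₁+j₂=1  j₁+j₂+J+1=5
(j₁±m₁, j₂±m₂, J±M) = (1,2,1,1,1,2)
P² = 4/15
sum k=0..1:
  [0] +1/2 = 1/2
  [1] −1/1 = -1
S = -1/2
C² = P²·S² = 1/15 ; C = -0.258199

−√(1/15) ≈ -0.258199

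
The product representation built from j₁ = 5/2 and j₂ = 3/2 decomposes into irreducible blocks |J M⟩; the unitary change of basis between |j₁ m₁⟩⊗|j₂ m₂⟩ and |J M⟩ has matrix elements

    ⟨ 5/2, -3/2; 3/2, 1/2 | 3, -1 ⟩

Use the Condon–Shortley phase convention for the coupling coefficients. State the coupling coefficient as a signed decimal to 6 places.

j₁+j₂−J=1  J+j₁−j₂=4  J−j₁+j₂=2  j₁+j₂+J+1=8
(j₁±m₁, j₂±m₂, J±M) = (1,4,2,1,2,4)
P² = 96/5
sum k=0..1:
  [0] +1/48 = 1/48
  [1] −1/6 = -1/6
S = -7/48
C² = P²·S² = 49/120 ; C = -0.639010

−√(49/120) ≈ -0.639010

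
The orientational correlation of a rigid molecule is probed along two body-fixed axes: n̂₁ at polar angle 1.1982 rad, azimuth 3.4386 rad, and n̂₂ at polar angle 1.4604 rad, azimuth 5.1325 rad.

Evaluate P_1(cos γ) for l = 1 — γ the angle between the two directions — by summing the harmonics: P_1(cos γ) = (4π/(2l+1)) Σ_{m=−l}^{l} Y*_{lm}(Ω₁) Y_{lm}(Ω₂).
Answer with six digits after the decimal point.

-0.073565

Summing Y*_{l m}(θ₁,φ₁)·Y_{l m}(θ₂,φ₂) over m ∈ [−1, 1]; prefactor 4π/(2·1+1) = 4.188790:
  [-1]  conj(Y_{1,-1})(Ω₁) = -0.307699-0.094174i ; Y_{1,-1}(Ω₂) = +0.140056+0.313531i ; Δ = -0.013569-0.109663i
  [+0]  conj(Y_{1,0})(Ω₁) = +0.177868-0.000000i ; Y_{1,0}(Ω₂) = +0.053830+0.000000i ; Δ = +0.009575+0.000000i
  [+1]  conj(Y_{1,1})(Ω₁) = +0.307699-0.094174i ; Y_{1,1}(Ω₂) = -0.140056+0.313531i ; Δ = -0.013569+0.109663i
Σ over m = -0.017562+0.000000i; ×(4π/3) → -0.073565+0.000000i. Real part: -0.073565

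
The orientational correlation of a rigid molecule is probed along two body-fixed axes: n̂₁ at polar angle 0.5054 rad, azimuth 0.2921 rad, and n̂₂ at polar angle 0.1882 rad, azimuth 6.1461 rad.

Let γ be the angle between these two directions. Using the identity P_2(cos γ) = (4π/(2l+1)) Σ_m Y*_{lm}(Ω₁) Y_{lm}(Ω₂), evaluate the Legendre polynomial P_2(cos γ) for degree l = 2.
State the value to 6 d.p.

0.830756

Addition theorem: P_2(cos γ) = (4π/5) Σ_m Y*_{lm}(Ω₁) Y_{lm}(Ω₂), m = −2…2:
  m=-2: (0.075529, 0.049939) × (0.013016, 0.003661) = (0.000800, 0.000926)  (running Σ = (0.000800, 0.000926))
  m=-1: (0.313411, 0.094243) × (0.140653, 0.019403) = (0.042253, 0.019337)  (running Σ = (0.043054, 0.020263))
  m=0: (0.408992, -0.000000) × (0.597664, 0.000000) = (0.244440, 0.000000)  (running Σ = (0.287493, 0.020263))
  m=1: (-0.313411, 0.094243) × (-0.140653, 0.019403) = (0.042253, -0.019337)  (running Σ = (0.329747, 0.000926))
  m=2: (0.075529, -0.049939) × (0.013016, -0.003661) = (0.000800, -0.000926)  (running Σ = (0.330547, 0.000000))
Total Σ_m = (0.330547, 0.000000). Multiply by 2.513274: (0.830756, 0.000000). P_2(cos γ) = 0.830756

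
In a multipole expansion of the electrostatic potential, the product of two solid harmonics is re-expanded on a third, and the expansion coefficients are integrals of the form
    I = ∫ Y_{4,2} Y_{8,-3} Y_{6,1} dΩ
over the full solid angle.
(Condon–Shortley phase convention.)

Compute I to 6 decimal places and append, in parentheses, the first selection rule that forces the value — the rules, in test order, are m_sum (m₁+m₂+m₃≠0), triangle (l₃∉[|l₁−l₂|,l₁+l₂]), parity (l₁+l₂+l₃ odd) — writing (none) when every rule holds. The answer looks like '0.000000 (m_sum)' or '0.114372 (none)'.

m-sum 0 ✓  L=18 even ✓  4≤6≤12 ✓
Π(2lᵢ+1) = 9×17×13 = 1989
triangle coeff Δ(4,8,6) = 1/23279256
Σ_t [2,4]: t=2:+1/1658880 t=3:−1/518400 t=4:+1/1658880 = -1/1382400
(3j)²=504/46189 [(4 8 6; 0 0 0)], sign=-1
Σ_t [0,2]: t=0:+1/20736000 t=1:−1/2073600 t=2:+1/2903040 = -13/145152000
(3j)²=13/9044 [(4 8 6; 2 -3 1)], sign=+1
⇒ 4πI² = 2106/67507
I = (-1)√(2106/67507/(4π)) = -0.04982529
No selection rule forces the value: the integral is nonzero (none).

-0.049825 (none)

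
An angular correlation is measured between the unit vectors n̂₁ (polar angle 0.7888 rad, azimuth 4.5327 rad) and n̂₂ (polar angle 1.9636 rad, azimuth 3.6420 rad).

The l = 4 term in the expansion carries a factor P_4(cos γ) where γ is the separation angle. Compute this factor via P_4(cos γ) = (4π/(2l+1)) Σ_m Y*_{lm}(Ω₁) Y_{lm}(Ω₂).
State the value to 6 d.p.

0.300695

Term-by-term m-sum for l=4 (normalisation 4π/9 = 1.396263):
  term(m=-4) = (-0.032990, -0.014780)   from Y*(Ω₁)=(0.084402, -0.073841), Y(Ω₂)=(-0.134624, -0.292896)
  term(m=-3) = (0.106136, -0.053846)   from Y*(Ω₁)=(0.161721, 0.270363), Y(Ω₂)=(0.026262, -0.376858)
  term(m=-2) = (-0.000638, 0.002986)   from Y*(Ω₁)=(-0.390350, 0.146652), Y(Ω₂)=(0.003951, -0.006164)
  term(m=-1) = (0.023397, 0.028927)   from Y*(Ω₁)=(-0.020131, -0.110823), Y(Ω₂)=(-0.289804, 0.158474)
  term(m=+0) = (0.023550, 0.000000)   from Y*(Ω₁)=(-0.345559, -0.000000), Y(Ω₂)=(-0.068150, 0.000000)
  term(m=+1) = (0.023397, -0.028927)   from Y*(Ω₁)=(0.020131, -0.110823), Y(Ω₂)=(0.289804, 0.158474)
  term(m=+2) = (-0.000638, -0.002986)   from Y*(Ω₁)=(-0.390350, -0.146652), Y(Ω₂)=(0.003951, 0.006164)
  term(m=+3) = (0.106136, 0.053846)   from Y*(Ω₁)=(-0.161721, 0.270363), Y(Ω₂)=(-0.026262, -0.376858)
  term(m=+4) = (-0.032990, 0.014780)   from Y*(Ω₁)=(0.084402, 0.073841), Y(Ω₂)=(-0.134624, 0.292896)
Accumulated sum (0.215357, 0.000000); after 4π/(2l+1) scaling, (0.300695, 0.000000) ⇒ P_4 = 0.300695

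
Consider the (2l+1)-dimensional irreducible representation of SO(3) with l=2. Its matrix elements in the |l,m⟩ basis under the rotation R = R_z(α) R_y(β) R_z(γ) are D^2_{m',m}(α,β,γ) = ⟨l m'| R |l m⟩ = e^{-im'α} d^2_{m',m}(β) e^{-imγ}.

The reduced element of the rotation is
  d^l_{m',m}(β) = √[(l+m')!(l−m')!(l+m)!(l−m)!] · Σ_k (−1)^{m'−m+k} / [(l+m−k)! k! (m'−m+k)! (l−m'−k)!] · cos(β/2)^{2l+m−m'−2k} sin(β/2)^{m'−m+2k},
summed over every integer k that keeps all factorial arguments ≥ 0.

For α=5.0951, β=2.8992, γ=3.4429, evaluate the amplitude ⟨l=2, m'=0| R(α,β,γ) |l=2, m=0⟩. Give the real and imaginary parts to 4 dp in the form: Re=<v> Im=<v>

Re=0.9136 Im=0.0000

First d^2_{0,0}(β=2.8992), then the phase factors e^{-i(0)α} and e^{-i(0)γ}:
With c≡cos(β/2)=0.120900 and s≡sin(β/2)=0.992665, N=[2·2·2·2]^{1/2}=4.000000
Admissible k: 0..2 (factorial args all ≥0)
  k=0: (−1)^0·4.0000/(4)·0.1209^4·0.9927^0 = +0.000214
  k=1: (−1)^1·4.0000/(1)·0.1209^2·0.9927^2 = -0.057612
  k=2: (−1)^2·4.0000/(4)·0.1209^0·0.9927^4 = +0.970980
d^2_{0,0}(2.8992) = +0.000214 -0.057612 +0.970980 = +0.913581
Phases: e^{-i·(0)·5.0951}=+1.000000+0.000000i, e^{-i·(0)·3.4429}=+1.000000+0.000000i ⇒ D=+0.913581+0.000000i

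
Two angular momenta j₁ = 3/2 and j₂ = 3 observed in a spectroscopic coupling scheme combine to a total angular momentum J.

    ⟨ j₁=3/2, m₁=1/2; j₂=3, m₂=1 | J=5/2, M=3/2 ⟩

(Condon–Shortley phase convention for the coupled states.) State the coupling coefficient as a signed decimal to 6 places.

−√(7/20) = -0.591608

j₁+j₂−J=2  J+j₁−j₂=1  J−j₁+j₂=4  j₁+j₂+J+1=8
(j₁±m₁, j₂±m₂, J±M) = (2,1,4,2,4,1)
P² = 576/35
sum k=0..1:
  [0] +1/48 = 1/48
  [1] −1/6 = -1/6
S = -7/48
C² = P²·S² = 7/20 ; C = -0.591608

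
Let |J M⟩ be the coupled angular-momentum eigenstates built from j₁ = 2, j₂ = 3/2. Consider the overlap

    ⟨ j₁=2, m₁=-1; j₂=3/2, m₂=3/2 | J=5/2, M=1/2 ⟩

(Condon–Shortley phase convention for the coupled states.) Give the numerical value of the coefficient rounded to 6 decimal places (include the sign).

√[6·1!3!2!/7! · 1!3!3!0!3!2!] = √(216/35)
  +(−1)^1/∏(1,0,2,2,1,0)! = -1/4  (running -1/4)
⟨..|..⟩ = √(216/35)·(-1/4) = -0.621059

-0.621059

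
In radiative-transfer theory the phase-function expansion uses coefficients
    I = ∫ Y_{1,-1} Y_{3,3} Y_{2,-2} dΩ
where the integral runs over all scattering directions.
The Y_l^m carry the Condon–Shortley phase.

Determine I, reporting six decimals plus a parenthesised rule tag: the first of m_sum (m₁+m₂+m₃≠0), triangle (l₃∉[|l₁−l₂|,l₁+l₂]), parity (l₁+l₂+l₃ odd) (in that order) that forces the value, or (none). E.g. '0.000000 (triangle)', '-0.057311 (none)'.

m-sum 0 ✓  L=6 even ✓  2≤2≤4 ✓
Π(2lᵢ+1) = 3×7×5 = 105
triangle coeff Δ(1,3,2) = 1/105
Σ_t [1,1]: t=1:−1/4 = -1/4
(3j)²=3/35 [(1 3 2; 0 0 0)], sign=-1
Σ_t [2,2]: t=2:+1/48 = 1/48
(3j)²=1/7 [(1 3 2; -1 3 -2)], sign=+1
⇒ 4πI² = 9/7
I = (-1)√(9/7/(4π)) = -0.31986543
No selection rule forces the value: the integral is nonzero (none).

-0.319865 (none)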